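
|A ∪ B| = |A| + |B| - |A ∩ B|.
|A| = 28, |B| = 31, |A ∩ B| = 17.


|A ∪ B| = |A| + |B| - |A ∩ B|
= 28 + 31 - 17
= 42

|A ∪ B| = 42


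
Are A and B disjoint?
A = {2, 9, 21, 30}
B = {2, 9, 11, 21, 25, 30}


Disjoint means A ∩ B = ∅.
A ∩ B = {2, 9, 21, 30}
A ∩ B ≠ ∅, so A and B are NOT disjoint.

No, A and B are not disjoint (A ∩ B = {2, 9, 21, 30})


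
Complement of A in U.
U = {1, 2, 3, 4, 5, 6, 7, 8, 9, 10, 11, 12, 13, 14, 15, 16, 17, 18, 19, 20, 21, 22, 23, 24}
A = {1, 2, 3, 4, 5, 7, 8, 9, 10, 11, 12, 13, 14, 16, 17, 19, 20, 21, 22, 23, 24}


Aᶜ = U \ A = elements in U but not in A
U = {1, 2, 3, 4, 5, 6, 7, 8, 9, 10, 11, 12, 13, 14, 15, 16, 17, 18, 19, 20, 21, 22, 23, 24}
A = {1, 2, 3, 4, 5, 7, 8, 9, 10, 11, 12, 13, 14, 16, 17, 19, 20, 21, 22, 23, 24}
Aᶜ = {6, 15, 18}

Aᶜ = {6, 15, 18}


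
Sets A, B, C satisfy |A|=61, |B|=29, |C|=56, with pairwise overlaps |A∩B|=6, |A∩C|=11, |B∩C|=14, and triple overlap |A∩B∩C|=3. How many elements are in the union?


|A∪B∪C| = |A|+|B|+|C| - |A∩B|-|A∩C|-|B∩C| + |A∩B∩C|
= 61+29+56 - 6-11-14 + 3
= 146 - 31 + 3
= 118

|A ∪ B ∪ C| = 118


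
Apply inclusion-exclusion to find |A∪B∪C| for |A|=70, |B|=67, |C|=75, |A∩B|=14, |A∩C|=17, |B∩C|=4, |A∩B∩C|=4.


|A∪B∪C| = |A|+|B|+|C| - |A∩B|-|A∩C|-|B∩C| + |A∩B∩C|
= 70+67+75 - 14-17-4 + 4
= 212 - 35 + 4
= 181

|A ∪ B ∪ C| = 181


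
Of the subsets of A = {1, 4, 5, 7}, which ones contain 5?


A subset of A contains 5 iff the remaining 3 elements form any subset of A \ {5}.
Count: 2^(n-1) = 2^3 = 8
Subsets containing 5: {5}, {1, 5}, {4, 5}, {5, 7}, {1, 4, 5}, {1, 5, 7}, {4, 5, 7}, {1, 4, 5, 7}

Subsets containing 5 (8 total): {5}, {1, 5}, {4, 5}, {5, 7}, {1, 4, 5}, {1, 5, 7}, {4, 5, 7}, {1, 4, 5, 7}


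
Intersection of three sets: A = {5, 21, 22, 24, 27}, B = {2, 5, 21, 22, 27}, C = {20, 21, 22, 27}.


A ∩ B = {5, 21, 22, 27}
(A ∩ B) ∩ C = {21, 22, 27}

A ∩ B ∩ C = {21, 22, 27}


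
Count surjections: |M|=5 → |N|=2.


n = |M| = 5, k = |N| = 2. Surjections via inclusion-exclusion:
S(n,k) = Σ(-1)^i × C(k,i) × (k-i)^n, i=0 to k
i=0: (-1)^0×C(2,0)×2^5 = 32
i=1: (-1)^1×C(2,1)×1^5 = -2
i=2: (-1)^2×C(2,2)×0^5 = 0
Total = 30

Number of surjections = 30


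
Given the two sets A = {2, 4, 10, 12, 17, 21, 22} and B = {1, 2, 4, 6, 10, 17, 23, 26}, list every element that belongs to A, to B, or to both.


A ∪ B = all elements in A or B (or both)
A = {2, 4, 10, 12, 17, 21, 22}
B = {1, 2, 4, 6, 10, 17, 23, 26}
A ∪ B = {1, 2, 4, 6, 10, 12, 17, 21, 22, 23, 26}

A ∪ B = {1, 2, 4, 6, 10, 12, 17, 21, 22, 23, 26}


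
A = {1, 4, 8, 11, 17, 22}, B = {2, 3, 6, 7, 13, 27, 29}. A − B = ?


A \ B = elements in A but not in B
A = {1, 4, 8, 11, 17, 22}
B = {2, 3, 6, 7, 13, 27, 29}
Remove from A any elements in B
A \ B = {1, 4, 8, 11, 17, 22}

A \ B = {1, 4, 8, 11, 17, 22}


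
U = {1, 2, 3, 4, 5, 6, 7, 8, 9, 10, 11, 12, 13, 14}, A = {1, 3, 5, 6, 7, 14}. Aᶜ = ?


Aᶜ = U \ A = elements in U but not in A
U = {1, 2, 3, 4, 5, 6, 7, 8, 9, 10, 11, 12, 13, 14}
A = {1, 3, 5, 6, 7, 14}
Aᶜ = {2, 4, 8, 9, 10, 11, 12, 13}

Aᶜ = {2, 4, 8, 9, 10, 11, 12, 13}


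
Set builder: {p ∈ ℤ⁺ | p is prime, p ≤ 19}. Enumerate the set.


Checking each candidate:
Condition: primes ≤ 19
Result = {2, 3, 5, 7, 11, 13, 17, 19}

{2, 3, 5, 7, 11, 13, 17, 19}


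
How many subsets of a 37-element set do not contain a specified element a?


Subsets of A avoiding a are subsets of A \ {a}, which has 36 elements.
Count = 2^(n-1) = 2^36
= 68719476736

Number of subsets avoiding a = 68719476736


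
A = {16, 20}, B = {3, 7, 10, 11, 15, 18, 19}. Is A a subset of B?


A ⊆ B means every element of A is in B.
Elements in A not in B: {16, 20}
So A ⊄ B.

No, A ⊄ B


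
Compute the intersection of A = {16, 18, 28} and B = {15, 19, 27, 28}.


A ∩ B = elements in both A and B
A = {16, 18, 28}
B = {15, 19, 27, 28}
A ∩ B = {28}

A ∩ B = {28}


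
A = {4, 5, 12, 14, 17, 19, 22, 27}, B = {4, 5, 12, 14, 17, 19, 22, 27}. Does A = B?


Two sets are equal iff they have exactly the same elements.
A = {4, 5, 12, 14, 17, 19, 22, 27}
B = {4, 5, 12, 14, 17, 19, 22, 27}
Same elements → A = B

Yes, A = B


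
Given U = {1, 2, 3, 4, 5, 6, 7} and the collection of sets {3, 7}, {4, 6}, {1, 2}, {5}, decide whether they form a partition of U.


A partition requires: (1) non-empty parts, (2) pairwise disjoint, (3) union = U
Parts: {3, 7}, {4, 6}, {1, 2}, {5}
Union of parts: {1, 2, 3, 4, 5, 6, 7}
U = {1, 2, 3, 4, 5, 6, 7}
All non-empty? True
Pairwise disjoint? True
Covers U? True

Yes, valid partition


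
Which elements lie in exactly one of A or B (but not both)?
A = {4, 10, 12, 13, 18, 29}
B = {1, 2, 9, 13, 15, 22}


A △ B = (A \ B) ∪ (B \ A) = elements in exactly one of A or B
A \ B = {4, 10, 12, 18, 29}
B \ A = {1, 2, 9, 15, 22}
A △ B = {1, 2, 4, 9, 10, 12, 15, 18, 22, 29}

A △ B = {1, 2, 4, 9, 10, 12, 15, 18, 22, 29}


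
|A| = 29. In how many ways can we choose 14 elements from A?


C(n,k) = n! / (k!(n-k)!)
C(29,14) = 29! / (14!15!)
= 77558760

C(29,14) = 77558760


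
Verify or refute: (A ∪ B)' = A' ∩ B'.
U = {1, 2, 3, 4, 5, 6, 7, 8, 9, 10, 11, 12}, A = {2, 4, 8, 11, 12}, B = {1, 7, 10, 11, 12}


LHS: A ∪ B = {1, 2, 4, 7, 8, 10, 11, 12}
(A ∪ B)' = U \ (A ∪ B) = {3, 5, 6, 9}
A' = {1, 3, 5, 6, 7, 9, 10}, B' = {2, 3, 4, 5, 6, 8, 9}
Claimed RHS: A' ∩ B' = {3, 5, 6, 9}
Identity is VALID: LHS = RHS = {3, 5, 6, 9} ✓

Identity is valid. (A ∪ B)' = A' ∩ B' = {3, 5, 6, 9}


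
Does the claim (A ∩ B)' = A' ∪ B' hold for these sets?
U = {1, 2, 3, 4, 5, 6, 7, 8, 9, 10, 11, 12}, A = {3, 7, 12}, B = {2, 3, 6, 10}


LHS: A ∩ B = {3}
(A ∩ B)' = U \ (A ∩ B) = {1, 2, 4, 5, 6, 7, 8, 9, 10, 11, 12}
A' = {1, 2, 4, 5, 6, 8, 9, 10, 11}, B' = {1, 4, 5, 7, 8, 9, 11, 12}
Claimed RHS: A' ∪ B' = {1, 2, 4, 5, 6, 7, 8, 9, 10, 11, 12}
Identity is VALID: LHS = RHS = {1, 2, 4, 5, 6, 7, 8, 9, 10, 11, 12} ✓

Identity is valid. (A ∩ B)' = A' ∪ B' = {1, 2, 4, 5, 6, 7, 8, 9, 10, 11, 12}


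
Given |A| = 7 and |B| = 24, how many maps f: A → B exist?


Each of |A| = 7 inputs maps to any of |B| = 24 outputs.
# functions = |B|^|A| = 24^7
= 4586471424

Number of functions = 4586471424


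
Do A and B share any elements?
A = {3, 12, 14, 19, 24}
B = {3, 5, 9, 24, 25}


Disjoint means A ∩ B = ∅.
A ∩ B = {3, 24}
A ∩ B ≠ ∅, so A and B are NOT disjoint.

Yes — A and B share the element(s) of A ∩ B = {3, 24}, so they are not disjoint


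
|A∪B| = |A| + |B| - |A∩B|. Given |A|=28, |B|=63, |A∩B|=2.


|A ∪ B| = |A| + |B| - |A ∩ B|
= 28 + 63 - 2
= 89

|A ∪ B| = 89


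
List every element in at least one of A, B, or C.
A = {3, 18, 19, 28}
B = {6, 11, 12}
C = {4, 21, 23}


A ∪ B = {3, 6, 11, 12, 18, 19, 28}
(A ∪ B) ∪ C = {3, 4, 6, 11, 12, 18, 19, 21, 23, 28}

A ∪ B ∪ C = {3, 4, 6, 11, 12, 18, 19, 21, 23, 28}


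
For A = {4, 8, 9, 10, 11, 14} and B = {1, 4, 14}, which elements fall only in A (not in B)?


A = {4, 8, 9, 10, 11, 14}
B = {1, 4, 14}
Region: only in A (not in B)
Elements: {8, 9, 10, 11}

Elements only in A (not in B): {8, 9, 10, 11}


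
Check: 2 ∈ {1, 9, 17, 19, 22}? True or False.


A = {1, 9, 17, 19, 22}
Checking if 2 is in A
2 is not in A → False

2 ∉ A


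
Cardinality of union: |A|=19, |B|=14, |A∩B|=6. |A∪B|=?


|A ∪ B| = |A| + |B| - |A ∩ B|
= 19 + 14 - 6
= 27

|A ∪ B| = 27


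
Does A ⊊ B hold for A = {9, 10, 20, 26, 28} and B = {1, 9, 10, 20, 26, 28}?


A ⊂ B requires: A ⊆ B AND A ≠ B.
A ⊆ B? Yes
A = B? No
A ⊂ B: Yes (A is a proper subset of B)

Yes, A ⊂ B


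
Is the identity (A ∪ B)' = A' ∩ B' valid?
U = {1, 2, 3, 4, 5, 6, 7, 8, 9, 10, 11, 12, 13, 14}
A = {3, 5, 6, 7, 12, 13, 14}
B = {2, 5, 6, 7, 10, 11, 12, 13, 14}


LHS: A ∪ B = {2, 3, 5, 6, 7, 10, 11, 12, 13, 14}
(A ∪ B)' = U \ (A ∪ B) = {1, 4, 8, 9}
A' = {1, 2, 4, 8, 9, 10, 11}, B' = {1, 3, 4, 8, 9}
Claimed RHS: A' ∩ B' = {1, 4, 8, 9}
Identity is VALID: LHS = RHS = {1, 4, 8, 9} ✓

Identity is valid. (A ∪ B)' = A' ∩ B' = {1, 4, 8, 9}


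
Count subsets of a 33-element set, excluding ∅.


Total subsets = 2^n = 2^33 = 8589934592
Non-empty subsets exclude the empty set: 2^n - 1
= 8589934592 - 1
= 8589934591

Number of non-empty subsets = 8589934591


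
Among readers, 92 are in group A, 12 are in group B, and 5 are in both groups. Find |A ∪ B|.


|A ∪ B| = |A| + |B| - |A ∩ B|
= 92 + 12 - 5
= 99

|A ∪ B| = 99


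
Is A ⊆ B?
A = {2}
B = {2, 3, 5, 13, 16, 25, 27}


A ⊆ B means every element of A is in B.
All elements of A are in B.
So A ⊆ B.

Yes, A ⊆ B


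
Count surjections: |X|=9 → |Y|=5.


n = |X| = 9, k = |Y| = 5. Surjections via inclusion-exclusion:
S(n,k) = Σ(-1)^i × C(k,i) × (k-i)^n, i=0 to k
i=0: (-1)^0×C(5,0)×5^9 = 1953125
i=1: (-1)^1×C(5,1)×4^9 = -1310720
i=2: (-1)^2×C(5,2)×3^9 = 196830
i=3: (-1)^3×C(5,3)×2^9 = -5120
i=4: (-1)^4×C(5,4)×1^9 = 5
i=5: (-1)^5×C(5,5)×0^9 = 0
Total = 834120

Number of surjections = 834120


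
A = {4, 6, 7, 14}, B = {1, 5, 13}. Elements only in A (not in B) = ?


A = {4, 6, 7, 14}
B = {1, 5, 13}
Region: only in A (not in B)
Elements: {4, 6, 7, 14}

Elements only in A (not in B): {4, 6, 7, 14}


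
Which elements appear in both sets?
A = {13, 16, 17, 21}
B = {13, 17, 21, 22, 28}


A ∩ B = elements in both A and B
A = {13, 16, 17, 21}
B = {13, 17, 21, 22, 28}
A ∩ B = {13, 17, 21}

A ∩ B = {13, 17, 21}


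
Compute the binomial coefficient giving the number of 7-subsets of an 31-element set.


C(n,k) = n! / (k!(n-k)!)
C(31,7) = 31! / (7!24!)
= 2629575

C(31,7) = 2629575


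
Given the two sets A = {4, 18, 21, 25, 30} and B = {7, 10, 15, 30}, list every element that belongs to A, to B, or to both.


A ∪ B = all elements in A or B (or both)
A = {4, 18, 21, 25, 30}
B = {7, 10, 15, 30}
A ∪ B = {4, 7, 10, 15, 18, 21, 25, 30}

A ∪ B = {4, 7, 10, 15, 18, 21, 25, 30}


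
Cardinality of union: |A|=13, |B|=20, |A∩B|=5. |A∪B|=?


|A ∪ B| = |A| + |B| - |A ∩ B|
= 13 + 20 - 5
= 28

|A ∪ B| = 28


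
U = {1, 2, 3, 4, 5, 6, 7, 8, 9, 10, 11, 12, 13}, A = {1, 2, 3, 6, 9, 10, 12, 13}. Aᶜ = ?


Aᶜ = U \ A = elements in U but not in A
U = {1, 2, 3, 4, 5, 6, 7, 8, 9, 10, 11, 12, 13}
A = {1, 2, 3, 6, 9, 10, 12, 13}
Aᶜ = {4, 5, 7, 8, 11}

Aᶜ = {4, 5, 7, 8, 11}


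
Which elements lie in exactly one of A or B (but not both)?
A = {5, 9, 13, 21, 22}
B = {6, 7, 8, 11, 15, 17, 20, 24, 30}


A △ B = (A \ B) ∪ (B \ A) = elements in exactly one of A or B
A \ B = {5, 9, 13, 21, 22}
B \ A = {6, 7, 8, 11, 15, 17, 20, 24, 30}
A △ B = {5, 6, 7, 8, 9, 11, 13, 15, 17, 20, 21, 22, 24, 30}

A △ B = {5, 6, 7, 8, 9, 11, 13, 15, 17, 20, 21, 22, 24, 30}


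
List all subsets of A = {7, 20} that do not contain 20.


A subset of A that omits 20 is a subset of A \ {20}, so there are 2^(n-1) = 2^1 = 2 of them.
Subsets excluding 20: ∅, {7}

Subsets excluding 20 (2 total): ∅, {7}


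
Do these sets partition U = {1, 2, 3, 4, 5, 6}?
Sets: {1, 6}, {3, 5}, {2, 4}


A partition requires: (1) non-empty parts, (2) pairwise disjoint, (3) union = U
Parts: {1, 6}, {3, 5}, {2, 4}
Union of parts: {1, 2, 3, 4, 5, 6}
U = {1, 2, 3, 4, 5, 6}
All non-empty? True
Pairwise disjoint? True
Covers U? True

Yes, valid partition


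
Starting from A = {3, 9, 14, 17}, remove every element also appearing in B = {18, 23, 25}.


A \ B = elements in A but not in B
A = {3, 9, 14, 17}
B = {18, 23, 25}
Remove from A any elements in B
A \ B = {3, 9, 14, 17}

A \ B = {3, 9, 14, 17}


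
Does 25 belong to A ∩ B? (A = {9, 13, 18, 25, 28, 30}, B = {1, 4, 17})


A = {9, 13, 18, 25, 28, 30}, B = {1, 4, 17}
A ∩ B = elements in both A and B
A ∩ B = ∅
Checking if 25 ∈ A ∩ B
25 is not in A ∩ B → False

25 ∉ A ∩ B


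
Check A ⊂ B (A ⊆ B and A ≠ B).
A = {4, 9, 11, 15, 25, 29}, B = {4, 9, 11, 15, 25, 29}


A ⊂ B requires: A ⊆ B AND A ≠ B.
A ⊆ B? Yes
A = B? Yes
A = B, so A is not a PROPER subset.

No, A is not a proper subset of B


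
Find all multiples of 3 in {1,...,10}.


Checking each candidate:
Condition: multiples of 3 in {1,...,10}
Result = {3, 6, 9}

{3, 6, 9}


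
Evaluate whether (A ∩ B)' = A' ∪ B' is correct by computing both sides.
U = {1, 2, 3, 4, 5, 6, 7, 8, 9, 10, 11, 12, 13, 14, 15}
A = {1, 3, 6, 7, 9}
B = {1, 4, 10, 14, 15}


LHS: A ∩ B = {1}
(A ∩ B)' = U \ (A ∩ B) = {2, 3, 4, 5, 6, 7, 8, 9, 10, 11, 12, 13, 14, 15}
A' = {2, 4, 5, 8, 10, 11, 12, 13, 14, 15}, B' = {2, 3, 5, 6, 7, 8, 9, 11, 12, 13}
Claimed RHS: A' ∪ B' = {2, 3, 4, 5, 6, 7, 8, 9, 10, 11, 12, 13, 14, 15}
Identity is VALID: LHS = RHS = {2, 3, 4, 5, 6, 7, 8, 9, 10, 11, 12, 13, 14, 15} ✓

Identity is valid. (A ∩ B)' = A' ∪ B' = {2, 3, 4, 5, 6, 7, 8, 9, 10, 11, 12, 13, 14, 15}


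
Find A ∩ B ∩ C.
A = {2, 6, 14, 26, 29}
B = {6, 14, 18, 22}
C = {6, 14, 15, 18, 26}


A ∩ B = {6, 14}
(A ∩ B) ∩ C = {6, 14}

A ∩ B ∩ C = {6, 14}


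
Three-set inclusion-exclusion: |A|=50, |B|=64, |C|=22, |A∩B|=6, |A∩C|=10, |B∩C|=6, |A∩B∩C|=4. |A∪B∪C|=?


|A∪B∪C| = |A|+|B|+|C| - |A∩B|-|A∩C|-|B∩C| + |A∩B∩C|
= 50+64+22 - 6-10-6 + 4
= 136 - 22 + 4
= 118

|A ∪ B ∪ C| = 118


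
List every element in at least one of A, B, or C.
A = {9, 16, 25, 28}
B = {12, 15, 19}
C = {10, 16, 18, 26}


A ∪ B = {9, 12, 15, 16, 19, 25, 28}
(A ∪ B) ∪ C = {9, 10, 12, 15, 16, 18, 19, 25, 26, 28}

A ∪ B ∪ C = {9, 10, 12, 15, 16, 18, 19, 25, 26, 28}


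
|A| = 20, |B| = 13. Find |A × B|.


|A × B| = |A| × |B|
= 20 × 13
= 260

|A × B| = 260


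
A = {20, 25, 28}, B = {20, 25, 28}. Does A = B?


Two sets are equal iff they have exactly the same elements.
A = {20, 25, 28}
B = {20, 25, 28}
Same elements → A = B

Yes, A = B


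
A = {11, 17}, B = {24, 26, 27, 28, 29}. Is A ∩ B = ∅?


Disjoint means A ∩ B = ∅.
A ∩ B = ∅
A ∩ B = ∅, so A and B are disjoint.

Yes, A and B are disjoint


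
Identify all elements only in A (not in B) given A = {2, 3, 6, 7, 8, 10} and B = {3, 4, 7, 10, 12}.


A = {2, 3, 6, 7, 8, 10}
B = {3, 4, 7, 10, 12}
Region: only in A (not in B)
Elements: {2, 6, 8}

Elements only in A (not in B): {2, 6, 8}


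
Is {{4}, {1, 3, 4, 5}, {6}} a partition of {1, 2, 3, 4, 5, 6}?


A partition requires: (1) non-empty parts, (2) pairwise disjoint, (3) union = U
Parts: {4}, {1, 3, 4, 5}, {6}
Union of parts: {1, 3, 4, 5, 6}
U = {1, 2, 3, 4, 5, 6}
All non-empty? True
Pairwise disjoint? False
Covers U? False

No, not a valid partition


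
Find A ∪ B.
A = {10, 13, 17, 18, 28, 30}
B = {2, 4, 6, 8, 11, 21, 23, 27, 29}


A ∪ B = all elements in A or B (or both)
A = {10, 13, 17, 18, 28, 30}
B = {2, 4, 6, 8, 11, 21, 23, 27, 29}
A ∪ B = {2, 4, 6, 8, 10, 11, 13, 17, 18, 21, 23, 27, 28, 29, 30}

A ∪ B = {2, 4, 6, 8, 10, 11, 13, 17, 18, 21, 23, 27, 28, 29, 30}


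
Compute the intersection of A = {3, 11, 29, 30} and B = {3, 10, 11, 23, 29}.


A ∩ B = elements in both A and B
A = {3, 11, 29, 30}
B = {3, 10, 11, 23, 29}
A ∩ B = {3, 11, 29}

A ∩ B = {3, 11, 29}


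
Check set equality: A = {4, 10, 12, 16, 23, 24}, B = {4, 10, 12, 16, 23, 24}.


Two sets are equal iff they have exactly the same elements.
A = {4, 10, 12, 16, 23, 24}
B = {4, 10, 12, 16, 23, 24}
Same elements → A = B

Yes, A = B


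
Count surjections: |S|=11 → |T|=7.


n = |S| = 11, k = |T| = 7. Surjections via inclusion-exclusion:
S(n,k) = Σ(-1)^i × C(k,i) × (k-i)^n, i=0 to k
i=0: (-1)^0×C(7,0)×7^11 = 1977326743
i=1: (-1)^1×C(7,1)×6^11 = -2539579392
i=2: (-1)^2×C(7,2)×5^11 = 1025390625
i=3: (-1)^3×C(7,3)×4^11 = -146800640
i=4: (-1)^4×C(7,4)×3^11 = 6200145
i=5: (-1)^5×C(7,5)×2^11 = -43008
i=6: (-1)^6×C(7,6)×1^11 = 7
i=7: (-1)^7×C(7,7)×0^11 = 0
Total = 322494480

Number of surjections = 322494480


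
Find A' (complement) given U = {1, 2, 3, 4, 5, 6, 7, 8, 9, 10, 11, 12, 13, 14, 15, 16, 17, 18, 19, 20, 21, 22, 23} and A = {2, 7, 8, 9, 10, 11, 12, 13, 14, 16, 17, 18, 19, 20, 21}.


Aᶜ = U \ A = elements in U but not in A
U = {1, 2, 3, 4, 5, 6, 7, 8, 9, 10, 11, 12, 13, 14, 15, 16, 17, 18, 19, 20, 21, 22, 23}
A = {2, 7, 8, 9, 10, 11, 12, 13, 14, 16, 17, 18, 19, 20, 21}
Aᶜ = {1, 3, 4, 5, 6, 15, 22, 23}

Aᶜ = {1, 3, 4, 5, 6, 15, 22, 23}


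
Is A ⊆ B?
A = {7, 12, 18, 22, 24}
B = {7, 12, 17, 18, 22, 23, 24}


A ⊆ B means every element of A is in B.
All elements of A are in B.
So A ⊆ B.

Yes, A ⊆ B


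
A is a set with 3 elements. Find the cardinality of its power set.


Number of subsets = 2^n
= 2^3
= 8

|P(A)| = 8


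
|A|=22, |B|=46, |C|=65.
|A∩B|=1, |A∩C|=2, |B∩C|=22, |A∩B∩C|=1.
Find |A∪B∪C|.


|A∪B∪C| = |A|+|B|+|C| - |A∩B|-|A∩C|-|B∩C| + |A∩B∩C|
= 22+46+65 - 1-2-22 + 1
= 133 - 25 + 1
= 109

|A ∪ B ∪ C| = 109


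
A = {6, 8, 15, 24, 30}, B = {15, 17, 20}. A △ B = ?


A △ B = (A \ B) ∪ (B \ A) = elements in exactly one of A or B
A \ B = {6, 8, 24, 30}
B \ A = {17, 20}
A △ B = {6, 8, 17, 20, 24, 30}

A △ B = {6, 8, 17, 20, 24, 30}


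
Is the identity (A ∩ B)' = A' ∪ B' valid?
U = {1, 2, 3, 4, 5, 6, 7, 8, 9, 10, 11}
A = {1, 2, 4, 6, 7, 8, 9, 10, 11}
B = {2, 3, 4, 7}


LHS: A ∩ B = {2, 4, 7}
(A ∩ B)' = U \ (A ∩ B) = {1, 3, 5, 6, 8, 9, 10, 11}
A' = {3, 5}, B' = {1, 5, 6, 8, 9, 10, 11}
Claimed RHS: A' ∪ B' = {1, 3, 5, 6, 8, 9, 10, 11}
Identity is VALID: LHS = RHS = {1, 3, 5, 6, 8, 9, 10, 11} ✓

Identity is valid. (A ∩ B)' = A' ∪ B' = {1, 3, 5, 6, 8, 9, 10, 11}


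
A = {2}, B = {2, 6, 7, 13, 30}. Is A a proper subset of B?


A ⊂ B requires: A ⊆ B AND A ≠ B.
A ⊆ B? Yes
A = B? No
A ⊂ B: Yes (A is a proper subset of B)

Yes, A ⊂ B


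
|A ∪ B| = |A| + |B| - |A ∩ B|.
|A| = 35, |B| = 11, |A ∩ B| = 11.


|A ∪ B| = |A| + |B| - |A ∩ B|
= 35 + 11 - 11
= 35

|A ∪ B| = 35


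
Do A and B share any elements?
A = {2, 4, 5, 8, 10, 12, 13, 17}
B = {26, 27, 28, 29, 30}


Disjoint means A ∩ B = ∅.
A ∩ B = ∅
A ∩ B = ∅, so A and B are disjoint.

No — A and B share no elements (A ∩ B = ∅), so they are disjoint


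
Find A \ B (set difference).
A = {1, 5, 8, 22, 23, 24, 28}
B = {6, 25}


A \ B = elements in A but not in B
A = {1, 5, 8, 22, 23, 24, 28}
B = {6, 25}
Remove from A any elements in B
A \ B = {1, 5, 8, 22, 23, 24, 28}

A \ B = {1, 5, 8, 22, 23, 24, 28}


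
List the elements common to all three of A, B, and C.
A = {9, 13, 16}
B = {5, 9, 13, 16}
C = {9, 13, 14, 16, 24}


A ∩ B = {9, 13, 16}
(A ∩ B) ∩ C = {9, 13, 16}

A ∩ B ∩ C = {9, 13, 16}


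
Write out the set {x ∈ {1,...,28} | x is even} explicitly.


Checking each candidate:
Condition: even numbers in {1,...,28}
Result = {2, 4, 6, 8, 10, 12, 14, 16, 18, 20, 22, 24, 26, 28}

{2, 4, 6, 8, 10, 12, 14, 16, 18, 20, 22, 24, 26, 28}


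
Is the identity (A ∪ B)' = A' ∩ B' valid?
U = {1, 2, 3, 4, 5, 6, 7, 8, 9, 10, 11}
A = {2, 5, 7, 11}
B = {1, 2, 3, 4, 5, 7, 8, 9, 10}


LHS: A ∪ B = {1, 2, 3, 4, 5, 7, 8, 9, 10, 11}
(A ∪ B)' = U \ (A ∪ B) = {6}
A' = {1, 3, 4, 6, 8, 9, 10}, B' = {6, 11}
Claimed RHS: A' ∩ B' = {6}
Identity is VALID: LHS = RHS = {6} ✓

Identity is valid. (A ∪ B)' = A' ∩ B' = {6}


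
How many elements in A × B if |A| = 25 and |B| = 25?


|A × B| = |A| × |B|
= 25 × 25
= 625

|A × B| = 625


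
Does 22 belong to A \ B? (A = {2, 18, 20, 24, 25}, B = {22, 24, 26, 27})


A = {2, 18, 20, 24, 25}, B = {22, 24, 26, 27}
A \ B = elements in A but not in B
A \ B = {2, 18, 20, 25}
Checking if 22 ∈ A \ B
22 is not in A \ B → False

22 ∉ A \ B


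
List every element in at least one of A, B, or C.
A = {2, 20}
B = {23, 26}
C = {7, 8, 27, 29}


A ∪ B = {2, 20, 23, 26}
(A ∪ B) ∪ C = {2, 7, 8, 20, 23, 26, 27, 29}

A ∪ B ∪ C = {2, 7, 8, 20, 23, 26, 27, 29}


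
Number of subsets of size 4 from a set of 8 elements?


C(n,k) = n! / (k!(n-k)!)
C(8,4) = 8! / (4!4!)
= 70

C(8,4) = 70


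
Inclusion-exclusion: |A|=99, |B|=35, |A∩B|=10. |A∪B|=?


|A ∪ B| = |A| + |B| - |A ∩ B|
= 99 + 35 - 10
= 124

|A ∪ B| = 124


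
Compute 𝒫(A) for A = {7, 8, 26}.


|A| = 3, so |P(A)| = 2^3 = 8
Enumerate subsets by cardinality (0 to 3):
∅, {7}, {8}, {26}, {7, 8}, {7, 26}, {8, 26}, {7, 8, 26}

P(A) has 8 subsets: ∅, {7}, {8}, {26}, {7, 8}, {7, 26}, {8, 26}, {7, 8, 26}


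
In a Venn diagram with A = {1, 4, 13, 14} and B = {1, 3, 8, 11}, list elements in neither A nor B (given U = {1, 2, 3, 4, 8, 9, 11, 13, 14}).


A = {1, 4, 13, 14}
B = {1, 3, 8, 11}
Region: in neither A nor B (given U = {1, 2, 3, 4, 8, 9, 11, 13, 14})
Elements: {2, 9}

Elements in neither A nor B (given U = {1, 2, 3, 4, 8, 9, 11, 13, 14}): {2, 9}


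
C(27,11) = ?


C(n,k) = n! / (k!(n-k)!)
C(27,11) = 27! / (11!16!)
= 13037895

C(27,11) = 13037895


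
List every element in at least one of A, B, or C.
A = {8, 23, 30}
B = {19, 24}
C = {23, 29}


A ∪ B = {8, 19, 23, 24, 30}
(A ∪ B) ∪ C = {8, 19, 23, 24, 29, 30}

A ∪ B ∪ C = {8, 19, 23, 24, 29, 30}


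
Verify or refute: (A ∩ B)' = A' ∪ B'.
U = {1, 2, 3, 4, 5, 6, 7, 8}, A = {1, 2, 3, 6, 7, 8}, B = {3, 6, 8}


LHS: A ∩ B = {3, 6, 8}
(A ∩ B)' = U \ (A ∩ B) = {1, 2, 4, 5, 7}
A' = {4, 5}, B' = {1, 2, 4, 5, 7}
Claimed RHS: A' ∪ B' = {1, 2, 4, 5, 7}
Identity is VALID: LHS = RHS = {1, 2, 4, 5, 7} ✓

Identity is valid. (A ∩ B)' = A' ∪ B' = {1, 2, 4, 5, 7}


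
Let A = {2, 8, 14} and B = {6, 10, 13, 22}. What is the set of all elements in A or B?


A ∪ B = all elements in A or B (or both)
A = {2, 8, 14}
B = {6, 10, 13, 22}
A ∪ B = {2, 6, 8, 10, 13, 14, 22}

A ∪ B = {2, 6, 8, 10, 13, 14, 22}


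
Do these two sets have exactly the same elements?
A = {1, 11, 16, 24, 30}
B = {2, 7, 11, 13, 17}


Two sets are equal iff they have exactly the same elements.
A = {1, 11, 16, 24, 30}
B = {2, 7, 11, 13, 17}
Differences: {1, 2, 7, 13, 16, 17, 24, 30}
A ≠ B

No, A ≠ B


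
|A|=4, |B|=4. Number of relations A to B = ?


A relation from A to B is any subset of A × B.
|A × B| = 4 × 4 = 16
# relations = 2^|A × B| = 2^16 = 65536

Number of relations = 65536


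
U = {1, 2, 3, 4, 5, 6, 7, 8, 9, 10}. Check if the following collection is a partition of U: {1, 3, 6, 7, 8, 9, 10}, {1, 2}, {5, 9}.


A partition requires: (1) non-empty parts, (2) pairwise disjoint, (3) union = U
Parts: {1, 3, 6, 7, 8, 9, 10}, {1, 2}, {5, 9}
Union of parts: {1, 2, 3, 5, 6, 7, 8, 9, 10}
U = {1, 2, 3, 4, 5, 6, 7, 8, 9, 10}
All non-empty? True
Pairwise disjoint? False
Covers U? False

No, not a valid partition


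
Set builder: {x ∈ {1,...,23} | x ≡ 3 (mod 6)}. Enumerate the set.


Checking each candidate:
Condition: x in {1,...,23} with x ≡ 3 (mod 6)
Result = {3, 9, 15, 21}

{3, 9, 15, 21}


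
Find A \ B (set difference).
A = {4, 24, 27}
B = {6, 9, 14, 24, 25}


A \ B = elements in A but not in B
A = {4, 24, 27}
B = {6, 9, 14, 24, 25}
Remove from A any elements in B
A \ B = {4, 27}

A \ B = {4, 27}


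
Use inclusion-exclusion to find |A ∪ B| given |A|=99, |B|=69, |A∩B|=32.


|A ∪ B| = |A| + |B| - |A ∩ B|
= 99 + 69 - 32
= 136

|A ∪ B| = 136


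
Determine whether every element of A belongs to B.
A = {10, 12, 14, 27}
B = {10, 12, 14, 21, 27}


A ⊆ B means every element of A is in B.
All elements of A are in B.
So A ⊆ B.

Yes, A ⊆ B


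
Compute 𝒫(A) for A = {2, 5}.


|A| = 2, so |P(A)| = 2^2 = 4
Enumerate subsets by cardinality (0 to 2):
∅, {2}, {5}, {2, 5}

P(A) has 4 subsets: ∅, {2}, {5}, {2, 5}


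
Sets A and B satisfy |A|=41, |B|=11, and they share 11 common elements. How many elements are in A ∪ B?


|A ∪ B| = |A| + |B| - |A ∩ B|
= 41 + 11 - 11
= 41

|A ∪ B| = 41


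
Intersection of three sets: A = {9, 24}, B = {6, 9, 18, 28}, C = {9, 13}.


A ∩ B = {9}
(A ∩ B) ∩ C = {9}

A ∩ B ∩ C = {9}


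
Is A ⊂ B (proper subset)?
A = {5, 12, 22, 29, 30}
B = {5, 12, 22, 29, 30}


A ⊂ B requires: A ⊆ B AND A ≠ B.
A ⊆ B? Yes
A = B? Yes
A = B, so A is not a PROPER subset.

No, A is not a proper subset of B


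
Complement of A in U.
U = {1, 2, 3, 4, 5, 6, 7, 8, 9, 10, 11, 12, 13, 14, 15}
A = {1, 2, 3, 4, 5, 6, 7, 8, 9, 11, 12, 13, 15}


Aᶜ = U \ A = elements in U but not in A
U = {1, 2, 3, 4, 5, 6, 7, 8, 9, 10, 11, 12, 13, 14, 15}
A = {1, 2, 3, 4, 5, 6, 7, 8, 9, 11, 12, 13, 15}
Aᶜ = {10, 14}

Aᶜ = {10, 14}


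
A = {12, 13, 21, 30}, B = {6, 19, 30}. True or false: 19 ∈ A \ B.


A = {12, 13, 21, 30}, B = {6, 19, 30}
A \ B = elements in A but not in B
A \ B = {12, 13, 21}
Checking if 19 ∈ A \ B
19 is not in A \ B → False

19 ∉ A \ B


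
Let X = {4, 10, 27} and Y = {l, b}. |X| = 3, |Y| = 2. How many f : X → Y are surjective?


n = |X| = 3, k = |Y| = 2. Surjections via inclusion-exclusion:
S(n,k) = Σ(-1)^i × C(k,i) × (k-i)^n, i=0 to k
i=0: (-1)^0×C(2,0)×2^3 = 8
i=1: (-1)^1×C(2,1)×1^3 = -2
i=2: (-1)^2×C(2,2)×0^3 = 0
Total = 6

Number of surjections = 6


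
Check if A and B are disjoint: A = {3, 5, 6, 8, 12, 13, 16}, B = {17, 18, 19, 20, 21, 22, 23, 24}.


Disjoint means A ∩ B = ∅.
A ∩ B = ∅
A ∩ B = ∅, so A and B are disjoint.

Yes, A and B are disjoint


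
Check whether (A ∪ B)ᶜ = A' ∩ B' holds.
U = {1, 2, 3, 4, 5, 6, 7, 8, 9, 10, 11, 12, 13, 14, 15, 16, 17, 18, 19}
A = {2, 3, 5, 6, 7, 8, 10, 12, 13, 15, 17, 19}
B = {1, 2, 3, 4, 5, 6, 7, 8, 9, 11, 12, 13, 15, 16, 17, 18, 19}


LHS: A ∪ B = {1, 2, 3, 4, 5, 6, 7, 8, 9, 10, 11, 12, 13, 15, 16, 17, 18, 19}
(A ∪ B)' = U \ (A ∪ B) = {14}
A' = {1, 4, 9, 11, 14, 16, 18}, B' = {10, 14}
Claimed RHS: A' ∩ B' = {14}
Identity is VALID: LHS = RHS = {14} ✓

Identity is valid. (A ∪ B)' = A' ∩ B' = {14}


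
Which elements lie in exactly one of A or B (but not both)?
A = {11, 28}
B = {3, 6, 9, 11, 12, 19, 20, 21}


A △ B = (A \ B) ∪ (B \ A) = elements in exactly one of A or B
A \ B = {28}
B \ A = {3, 6, 9, 12, 19, 20, 21}
A △ B = {3, 6, 9, 12, 19, 20, 21, 28}

A △ B = {3, 6, 9, 12, 19, 20, 21, 28}


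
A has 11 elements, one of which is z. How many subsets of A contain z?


Subsets of A containing z correspond to subsets of A \ {z}, which has 10 elements.
Count = 2^(n-1) = 2^10
= 1024

Number of subsets containing z = 1024


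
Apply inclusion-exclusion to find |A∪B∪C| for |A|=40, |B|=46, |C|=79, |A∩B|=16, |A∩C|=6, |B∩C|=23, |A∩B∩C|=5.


|A∪B∪C| = |A|+|B|+|C| - |A∩B|-|A∩C|-|B∩C| + |A∩B∩C|
= 40+46+79 - 16-6-23 + 5
= 165 - 45 + 5
= 125

|A ∪ B ∪ C| = 125


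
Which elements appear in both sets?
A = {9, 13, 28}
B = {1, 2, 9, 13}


A ∩ B = elements in both A and B
A = {9, 13, 28}
B = {1, 2, 9, 13}
A ∩ B = {9, 13}

A ∩ B = {9, 13}


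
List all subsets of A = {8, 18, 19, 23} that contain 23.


A subset of A contains 23 iff the remaining 3 elements form any subset of A \ {23}.
Count: 2^(n-1) = 2^3 = 8
Subsets containing 23: {23}, {8, 23}, {18, 23}, {19, 23}, {8, 18, 23}, {8, 19, 23}, {18, 19, 23}, {8, 18, 19, 23}

Subsets containing 23 (8 total): {23}, {8, 23}, {18, 23}, {19, 23}, {8, 18, 23}, {8, 19, 23}, {18, 19, 23}, {8, 18, 19, 23}


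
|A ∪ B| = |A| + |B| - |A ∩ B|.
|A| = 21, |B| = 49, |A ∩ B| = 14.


|A ∪ B| = |A| + |B| - |A ∩ B|
= 21 + 49 - 14
= 56

|A ∪ B| = 56


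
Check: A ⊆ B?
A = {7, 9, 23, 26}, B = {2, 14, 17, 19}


A ⊆ B means every element of A is in B.
Elements in A not in B: {7, 9, 23, 26}
So A ⊄ B.

No, A ⊄ B


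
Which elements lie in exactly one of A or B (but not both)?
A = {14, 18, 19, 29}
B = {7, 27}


A △ B = (A \ B) ∪ (B \ A) = elements in exactly one of A or B
A \ B = {14, 18, 19, 29}
B \ A = {7, 27}
A △ B = {7, 14, 18, 19, 27, 29}

A △ B = {7, 14, 18, 19, 27, 29}


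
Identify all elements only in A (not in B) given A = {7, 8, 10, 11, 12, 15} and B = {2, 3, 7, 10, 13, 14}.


A = {7, 8, 10, 11, 12, 15}
B = {2, 3, 7, 10, 13, 14}
Region: only in A (not in B)
Elements: {8, 11, 12, 15}

Elements only in A (not in B): {8, 11, 12, 15}


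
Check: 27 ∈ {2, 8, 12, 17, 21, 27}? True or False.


A = {2, 8, 12, 17, 21, 27}
Checking if 27 is in A
27 is in A → True

27 ∈ A


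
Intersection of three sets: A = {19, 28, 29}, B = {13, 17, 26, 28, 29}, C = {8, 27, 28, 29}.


A ∩ B = {28, 29}
(A ∩ B) ∩ C = {28, 29}

A ∩ B ∩ C = {28, 29}


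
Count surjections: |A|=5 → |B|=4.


n = |A| = 5, k = |B| = 4. Surjections via inclusion-exclusion:
S(n,k) = Σ(-1)^i × C(k,i) × (k-i)^n, i=0 to k
i=0: (-1)^0×C(4,0)×4^5 = 1024
i=1: (-1)^1×C(4,1)×3^5 = -972
i=2: (-1)^2×C(4,2)×2^5 = 192
i=3: (-1)^3×C(4,3)×1^5 = -4
i=4: (-1)^4×C(4,4)×0^5 = 0
Total = 240

Number of surjections = 240


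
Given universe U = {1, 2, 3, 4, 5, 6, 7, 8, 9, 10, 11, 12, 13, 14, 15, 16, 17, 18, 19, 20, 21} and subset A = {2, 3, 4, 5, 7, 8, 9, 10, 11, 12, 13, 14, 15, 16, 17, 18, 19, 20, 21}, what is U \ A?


Aᶜ = U \ A = elements in U but not in A
U = {1, 2, 3, 4, 5, 6, 7, 8, 9, 10, 11, 12, 13, 14, 15, 16, 17, 18, 19, 20, 21}
A = {2, 3, 4, 5, 7, 8, 9, 10, 11, 12, 13, 14, 15, 16, 17, 18, 19, 20, 21}
Aᶜ = {1, 6}

Aᶜ = {1, 6}


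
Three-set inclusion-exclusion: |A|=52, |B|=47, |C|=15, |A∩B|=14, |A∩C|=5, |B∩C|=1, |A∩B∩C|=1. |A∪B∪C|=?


|A∪B∪C| = |A|+|B|+|C| - |A∩B|-|A∩C|-|B∩C| + |A∩B∩C|
= 52+47+15 - 14-5-1 + 1
= 114 - 20 + 1
= 95

|A ∪ B ∪ C| = 95


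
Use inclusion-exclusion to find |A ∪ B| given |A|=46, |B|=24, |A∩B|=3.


|A ∪ B| = |A| + |B| - |A ∩ B|
= 46 + 24 - 3
= 67

|A ∪ B| = 67


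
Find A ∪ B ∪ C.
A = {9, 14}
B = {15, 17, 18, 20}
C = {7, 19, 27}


A ∪ B = {9, 14, 15, 17, 18, 20}
(A ∪ B) ∪ C = {7, 9, 14, 15, 17, 18, 19, 20, 27}

A ∪ B ∪ C = {7, 9, 14, 15, 17, 18, 19, 20, 27}


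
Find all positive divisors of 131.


Checking each candidate:
Condition: positive divisors of 131
Result = {1, 131}

{1, 131}


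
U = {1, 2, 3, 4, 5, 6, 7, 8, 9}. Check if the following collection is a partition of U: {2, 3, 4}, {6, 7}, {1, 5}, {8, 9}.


A partition requires: (1) non-empty parts, (2) pairwise disjoint, (3) union = U
Parts: {2, 3, 4}, {6, 7}, {1, 5}, {8, 9}
Union of parts: {1, 2, 3, 4, 5, 6, 7, 8, 9}
U = {1, 2, 3, 4, 5, 6, 7, 8, 9}
All non-empty? True
Pairwise disjoint? True
Covers U? True

Yes, valid partition


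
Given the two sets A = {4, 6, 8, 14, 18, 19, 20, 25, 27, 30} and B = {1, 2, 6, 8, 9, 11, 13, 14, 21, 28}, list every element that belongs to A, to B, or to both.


A ∪ B = all elements in A or B (or both)
A = {4, 6, 8, 14, 18, 19, 20, 25, 27, 30}
B = {1, 2, 6, 8, 9, 11, 13, 14, 21, 28}
A ∪ B = {1, 2, 4, 6, 8, 9, 11, 13, 14, 18, 19, 20, 21, 25, 27, 28, 30}

A ∪ B = {1, 2, 4, 6, 8, 9, 11, 13, 14, 18, 19, 20, 21, 25, 27, 28, 30}


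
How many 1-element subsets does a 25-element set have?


C(n,k) = n! / (k!(n-k)!)
C(25,1) = 25! / (1!24!)
= 25

C(25,1) = 25


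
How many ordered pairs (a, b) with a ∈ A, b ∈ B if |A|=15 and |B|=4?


|A × B| = |A| × |B|
= 15 × 4
= 60

|A × B| = 60


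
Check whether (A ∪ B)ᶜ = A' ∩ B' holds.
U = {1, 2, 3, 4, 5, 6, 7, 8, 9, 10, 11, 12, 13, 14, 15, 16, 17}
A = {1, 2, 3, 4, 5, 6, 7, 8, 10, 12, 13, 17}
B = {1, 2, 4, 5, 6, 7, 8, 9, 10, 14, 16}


LHS: A ∪ B = {1, 2, 3, 4, 5, 6, 7, 8, 9, 10, 12, 13, 14, 16, 17}
(A ∪ B)' = U \ (A ∪ B) = {11, 15}
A' = {9, 11, 14, 15, 16}, B' = {3, 11, 12, 13, 15, 17}
Claimed RHS: A' ∩ B' = {11, 15}
Identity is VALID: LHS = RHS = {11, 15} ✓

Identity is valid. (A ∪ B)' = A' ∩ B' = {11, 15}


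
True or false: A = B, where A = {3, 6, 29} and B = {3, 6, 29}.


Two sets are equal iff they have exactly the same elements.
A = {3, 6, 29}
B = {3, 6, 29}
Same elements → A = B

Yes, A = B


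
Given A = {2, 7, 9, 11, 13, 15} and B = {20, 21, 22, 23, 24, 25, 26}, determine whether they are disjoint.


Disjoint means A ∩ B = ∅.
A ∩ B = ∅
A ∩ B = ∅, so A and B are disjoint.

Yes, A and B are disjoint


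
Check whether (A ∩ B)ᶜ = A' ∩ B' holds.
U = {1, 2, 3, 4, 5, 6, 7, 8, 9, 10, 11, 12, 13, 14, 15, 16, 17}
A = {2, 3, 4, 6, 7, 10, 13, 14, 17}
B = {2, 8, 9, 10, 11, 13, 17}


LHS: A ∩ B = {2, 10, 13, 17}
(A ∩ B)' = U \ (A ∩ B) = {1, 3, 4, 5, 6, 7, 8, 9, 11, 12, 14, 15, 16}
A' = {1, 5, 8, 9, 11, 12, 15, 16}, B' = {1, 3, 4, 5, 6, 7, 12, 14, 15, 16}
Claimed RHS: A' ∩ B' = {1, 5, 12, 15, 16}
Identity is INVALID: LHS = {1, 3, 4, 5, 6, 7, 8, 9, 11, 12, 14, 15, 16} but the RHS claimed here equals {1, 5, 12, 15, 16}. The correct form is (A ∩ B)' = A' ∪ B'.

Identity is invalid: (A ∩ B)' = {1, 3, 4, 5, 6, 7, 8, 9, 11, 12, 14, 15, 16} but A' ∩ B' = {1, 5, 12, 15, 16}. The correct De Morgan law is (A ∩ B)' = A' ∪ B'.


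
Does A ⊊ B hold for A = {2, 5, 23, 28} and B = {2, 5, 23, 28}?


A ⊂ B requires: A ⊆ B AND A ≠ B.
A ⊆ B? Yes
A = B? Yes
A = B, so A is not a PROPER subset.

No, A is not a proper subset of B


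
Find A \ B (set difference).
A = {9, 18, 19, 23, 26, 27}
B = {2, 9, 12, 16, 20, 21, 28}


A \ B = elements in A but not in B
A = {9, 18, 19, 23, 26, 27}
B = {2, 9, 12, 16, 20, 21, 28}
Remove from A any elements in B
A \ B = {18, 19, 23, 26, 27}

A \ B = {18, 19, 23, 26, 27}


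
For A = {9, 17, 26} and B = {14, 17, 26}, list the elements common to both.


A ∩ B = elements in both A and B
A = {9, 17, 26}
B = {14, 17, 26}
A ∩ B = {17, 26}

A ∩ B = {17, 26}


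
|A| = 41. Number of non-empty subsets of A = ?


Total subsets = 2^n = 2^41 = 2199023255552
Non-empty subsets exclude the empty set: 2^n - 1
= 2199023255552 - 1
= 2199023255551

Number of non-empty subsets = 2199023255551


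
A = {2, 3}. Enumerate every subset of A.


|A| = 2, so |P(A)| = 2^2 = 4
Enumerate subsets by cardinality (0 to 2):
∅, {2}, {3}, {2, 3}

P(A) has 4 subsets: ∅, {2}, {3}, {2, 3}


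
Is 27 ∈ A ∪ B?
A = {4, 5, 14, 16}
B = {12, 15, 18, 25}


A = {4, 5, 14, 16}, B = {12, 15, 18, 25}
A ∪ B = all elements in A or B
A ∪ B = {4, 5, 12, 14, 15, 16, 18, 25}
Checking if 27 ∈ A ∪ B
27 is not in A ∪ B → False

27 ∉ A ∪ B


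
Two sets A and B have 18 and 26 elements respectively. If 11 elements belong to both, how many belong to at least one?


|A ∪ B| = |A| + |B| - |A ∩ B|
= 18 + 26 - 11
= 33

|A ∪ B| = 33


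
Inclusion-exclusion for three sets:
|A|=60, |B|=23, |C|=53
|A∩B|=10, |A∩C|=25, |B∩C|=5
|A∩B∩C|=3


|A∪B∪C| = |A|+|B|+|C| - |A∩B|-|A∩C|-|B∩C| + |A∩B∩C|
= 60+23+53 - 10-25-5 + 3
= 136 - 40 + 3
= 99

|A ∪ B ∪ C| = 99


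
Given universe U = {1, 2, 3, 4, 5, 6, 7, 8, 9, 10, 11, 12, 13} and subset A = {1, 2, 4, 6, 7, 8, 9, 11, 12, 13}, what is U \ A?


Aᶜ = U \ A = elements in U but not in A
U = {1, 2, 3, 4, 5, 6, 7, 8, 9, 10, 11, 12, 13}
A = {1, 2, 4, 6, 7, 8, 9, 11, 12, 13}
Aᶜ = {3, 5, 10}

Aᶜ = {3, 5, 10}


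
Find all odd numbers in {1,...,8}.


Checking each candidate:
Condition: odd numbers in {1,...,8}
Result = {1, 3, 5, 7}

{1, 3, 5, 7}


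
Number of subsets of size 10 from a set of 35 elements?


C(n,k) = n! / (k!(n-k)!)
C(35,10) = 35! / (10!25!)
= 183579396

C(35,10) = 183579396


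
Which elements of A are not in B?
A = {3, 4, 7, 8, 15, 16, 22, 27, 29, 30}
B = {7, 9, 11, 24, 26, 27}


A \ B = elements in A but not in B
A = {3, 4, 7, 8, 15, 16, 22, 27, 29, 30}
B = {7, 9, 11, 24, 26, 27}
Remove from A any elements in B
A \ B = {3, 4, 8, 15, 16, 22, 29, 30}

A \ B = {3, 4, 8, 15, 16, 22, 29, 30}


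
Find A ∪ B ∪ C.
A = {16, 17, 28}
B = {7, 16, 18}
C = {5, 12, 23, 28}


A ∪ B = {7, 16, 17, 18, 28}
(A ∪ B) ∪ C = {5, 7, 12, 16, 17, 18, 23, 28}

A ∪ B ∪ C = {5, 7, 12, 16, 17, 18, 23, 28}


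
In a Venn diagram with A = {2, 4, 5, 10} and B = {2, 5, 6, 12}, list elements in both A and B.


A = {2, 4, 5, 10}
B = {2, 5, 6, 12}
Region: in both A and B
Elements: {2, 5}

Elements in both A and B: {2, 5}


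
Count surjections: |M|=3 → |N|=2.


n = |M| = 3, k = |N| = 2. Surjections via inclusion-exclusion:
S(n,k) = Σ(-1)^i × C(k,i) × (k-i)^n, i=0 to k
i=0: (-1)^0×C(2,0)×2^3 = 8
i=1: (-1)^1×C(2,1)×1^3 = -2
i=2: (-1)^2×C(2,2)×0^3 = 0
Total = 6

Number of surjections = 6


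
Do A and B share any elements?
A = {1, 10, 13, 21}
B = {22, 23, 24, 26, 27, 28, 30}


Disjoint means A ∩ B = ∅.
A ∩ B = ∅
A ∩ B = ∅, so A and B are disjoint.

No — A and B share no elements (A ∩ B = ∅), so they are disjoint


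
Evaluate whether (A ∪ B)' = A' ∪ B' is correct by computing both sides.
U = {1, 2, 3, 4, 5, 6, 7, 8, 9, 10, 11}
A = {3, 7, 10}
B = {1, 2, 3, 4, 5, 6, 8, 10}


LHS: A ∪ B = {1, 2, 3, 4, 5, 6, 7, 8, 10}
(A ∪ B)' = U \ (A ∪ B) = {9, 11}
A' = {1, 2, 4, 5, 6, 8, 9, 11}, B' = {7, 9, 11}
Claimed RHS: A' ∪ B' = {1, 2, 4, 5, 6, 7, 8, 9, 11}
Identity is INVALID: LHS = {9, 11} but the RHS claimed here equals {1, 2, 4, 5, 6, 7, 8, 9, 11}. The correct form is (A ∪ B)' = A' ∩ B'.

Identity is invalid: (A ∪ B)' = {9, 11} but A' ∪ B' = {1, 2, 4, 5, 6, 7, 8, 9, 11}. The correct De Morgan law is (A ∪ B)' = A' ∩ B'.


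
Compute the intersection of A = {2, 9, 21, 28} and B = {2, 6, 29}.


A ∩ B = elements in both A and B
A = {2, 9, 21, 28}
B = {2, 6, 29}
A ∩ B = {2}

A ∩ B = {2}


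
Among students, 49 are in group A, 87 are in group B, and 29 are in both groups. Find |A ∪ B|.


|A ∪ B| = |A| + |B| - |A ∩ B|
= 49 + 87 - 29
= 107

|A ∪ B| = 107


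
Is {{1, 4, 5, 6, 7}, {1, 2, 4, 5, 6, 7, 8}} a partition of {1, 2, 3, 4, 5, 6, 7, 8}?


A partition requires: (1) non-empty parts, (2) pairwise disjoint, (3) union = U
Parts: {1, 4, 5, 6, 7}, {1, 2, 4, 5, 6, 7, 8}
Union of parts: {1, 2, 4, 5, 6, 7, 8}
U = {1, 2, 3, 4, 5, 6, 7, 8}
All non-empty? True
Pairwise disjoint? False
Covers U? False

No, not a valid partition


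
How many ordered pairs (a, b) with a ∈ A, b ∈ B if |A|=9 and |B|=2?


|A × B| = |A| × |B|
= 9 × 2
= 18

|A × B| = 18


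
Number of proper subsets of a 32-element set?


Total subsets = 2^n = 2^32 = 4294967296
Proper subsets exclude the set itself: 2^n - 1
= 4294967296 - 1
= 4294967295

Number of proper subsets = 4294967295


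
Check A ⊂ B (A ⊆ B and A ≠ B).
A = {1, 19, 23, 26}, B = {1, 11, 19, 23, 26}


A ⊂ B requires: A ⊆ B AND A ≠ B.
A ⊆ B? Yes
A = B? No
A ⊂ B: Yes (A is a proper subset of B)

Yes, A ⊂ B


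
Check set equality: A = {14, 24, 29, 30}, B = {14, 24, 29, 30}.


Two sets are equal iff they have exactly the same elements.
A = {14, 24, 29, 30}
B = {14, 24, 29, 30}
Same elements → A = B

Yes, A = B


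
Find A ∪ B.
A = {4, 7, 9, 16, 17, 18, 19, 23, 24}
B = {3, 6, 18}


A ∪ B = all elements in A or B (or both)
A = {4, 7, 9, 16, 17, 18, 19, 23, 24}
B = {3, 6, 18}
A ∪ B = {3, 4, 6, 7, 9, 16, 17, 18, 19, 23, 24}

A ∪ B = {3, 4, 6, 7, 9, 16, 17, 18, 19, 23, 24}


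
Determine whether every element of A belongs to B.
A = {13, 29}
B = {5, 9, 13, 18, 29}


A ⊆ B means every element of A is in B.
All elements of A are in B.
So A ⊆ B.

Yes, A ⊆ B


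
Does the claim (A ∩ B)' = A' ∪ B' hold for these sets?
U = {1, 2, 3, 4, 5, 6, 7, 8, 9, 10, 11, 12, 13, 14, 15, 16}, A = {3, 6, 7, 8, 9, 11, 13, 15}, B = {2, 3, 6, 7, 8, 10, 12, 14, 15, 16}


LHS: A ∩ B = {3, 6, 7, 8, 15}
(A ∩ B)' = U \ (A ∩ B) = {1, 2, 4, 5, 9, 10, 11, 12, 13, 14, 16}
A' = {1, 2, 4, 5, 10, 12, 14, 16}, B' = {1, 4, 5, 9, 11, 13}
Claimed RHS: A' ∪ B' = {1, 2, 4, 5, 9, 10, 11, 12, 13, 14, 16}
Identity is VALID: LHS = RHS = {1, 2, 4, 5, 9, 10, 11, 12, 13, 14, 16} ✓

Identity is valid. (A ∩ B)' = A' ∪ B' = {1, 2, 4, 5, 9, 10, 11, 12, 13, 14, 16}
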